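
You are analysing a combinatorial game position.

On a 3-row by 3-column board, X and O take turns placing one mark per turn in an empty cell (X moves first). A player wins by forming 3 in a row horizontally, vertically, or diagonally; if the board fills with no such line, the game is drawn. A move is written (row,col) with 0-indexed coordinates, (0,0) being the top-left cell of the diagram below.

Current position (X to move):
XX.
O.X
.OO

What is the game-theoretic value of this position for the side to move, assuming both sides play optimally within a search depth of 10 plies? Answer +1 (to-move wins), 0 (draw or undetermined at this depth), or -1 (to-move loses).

ply 1, X at XX./O.X/.OO | (0,2)=+1→XXX/O.X/.OO*; (1,1)=-1→XX./OXX/.OO; (2,0)=+0→XX./O.X/XOO
ply 2: XXX/O.X/.OO is terminal -1 (O); from XX./O.X/.OO depth 10

value(XX./O.X/.OO, X) = +1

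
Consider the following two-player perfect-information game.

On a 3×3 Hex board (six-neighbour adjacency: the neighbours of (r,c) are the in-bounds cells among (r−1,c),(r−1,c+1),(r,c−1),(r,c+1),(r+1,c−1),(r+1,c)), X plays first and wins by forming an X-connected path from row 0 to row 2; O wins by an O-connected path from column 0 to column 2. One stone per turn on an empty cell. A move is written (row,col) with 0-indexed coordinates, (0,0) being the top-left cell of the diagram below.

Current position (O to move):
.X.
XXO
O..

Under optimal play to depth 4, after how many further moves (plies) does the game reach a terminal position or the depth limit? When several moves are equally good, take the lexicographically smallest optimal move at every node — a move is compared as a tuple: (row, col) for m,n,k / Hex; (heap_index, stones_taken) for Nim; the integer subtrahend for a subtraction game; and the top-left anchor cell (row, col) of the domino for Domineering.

[.X./XXO/O..] O move#1: (0,0):-1/OX./XXO/O.., (0,2):-1/.XO/XXO/O.., (2,1):+1/.X./XXO/OO.*, (2,2):-1/.X./XXO/O.O
[.X./XXO/OO.] end (terminal -1, X#2); searched .X./XXO/O.. to 4

PV length from [.X./XXO/O..]: 1 ply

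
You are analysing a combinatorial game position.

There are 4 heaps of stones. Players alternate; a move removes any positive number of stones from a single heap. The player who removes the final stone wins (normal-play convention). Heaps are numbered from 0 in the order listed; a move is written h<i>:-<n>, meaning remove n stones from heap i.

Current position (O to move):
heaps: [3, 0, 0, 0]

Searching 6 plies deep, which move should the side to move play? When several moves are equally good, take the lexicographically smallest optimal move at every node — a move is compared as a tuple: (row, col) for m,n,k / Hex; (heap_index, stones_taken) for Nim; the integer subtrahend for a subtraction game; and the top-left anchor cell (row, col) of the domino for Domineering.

O's best at [(3,0,0,0)]: h0:-3

[(3,0,0,0)] O move#1: h0:-1:-1/(2,0,0,0), h0:-2:-1/(1,0,0,0), h0:-3:+1/(0,0,0,0)*
[(0,0,0,0)] end (terminal -1, X#2); searched (3,0,0,0) to 6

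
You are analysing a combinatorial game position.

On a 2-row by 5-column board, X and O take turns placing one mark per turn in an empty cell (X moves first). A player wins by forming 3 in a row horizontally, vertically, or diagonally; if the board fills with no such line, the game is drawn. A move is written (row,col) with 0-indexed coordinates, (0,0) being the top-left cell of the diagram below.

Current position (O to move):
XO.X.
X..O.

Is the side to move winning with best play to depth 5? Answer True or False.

[XO.X./X..O.] O move#1: (0,2):+0/XOOX./X..O., (0,4):+0/XO.XO/X..O., (1,1):+0/XO.X./XO.O., (1,2):+1/XO.X./X.OO.*, (1,4):+0/XO.X./X..OO
[XO.X./X.OO.] X move#2: (0,2):-1/XOXX./X.OO.*, (0,4):-1/XO.XX/X.OO., (1,1):-1/XO.X./XXOO., (1,4):-1/XO.X./X.OOX
[XOXX./X.OO.] O move#3: (0,4):+1/XOXXO/X.OO.*, (1,1):+1/XOXX./XOOO., (1,4):+1/XOXX./X.OOO
[XOXXO/X.OO.] X move#4: (1,1):-1/XOXXO/XXOO.*, (1,4):-1/XOXXO/X.OOX
[XOXXO/XXOO.] O move#5: (1,4):+1/XOXXO/XXOOO*
[XOXXO/XXOOO] end (terminal -1, X#6); searched XO.X./X..O. to 5

O winning at [XO.X./X..O.]: True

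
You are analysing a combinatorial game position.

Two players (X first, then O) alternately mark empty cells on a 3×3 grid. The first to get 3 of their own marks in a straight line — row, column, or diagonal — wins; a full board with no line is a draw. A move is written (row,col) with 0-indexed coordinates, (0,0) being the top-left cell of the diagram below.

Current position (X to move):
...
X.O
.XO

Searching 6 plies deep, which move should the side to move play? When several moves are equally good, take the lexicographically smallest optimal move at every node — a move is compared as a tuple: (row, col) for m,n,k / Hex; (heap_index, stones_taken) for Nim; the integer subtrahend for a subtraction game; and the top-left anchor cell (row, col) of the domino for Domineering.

X's best at [.../X.O/.XO]: (0,2)

p1 X@[.../X.O/.XO]: (0,0)[X../X.O/.XO]-1 (0,1)[.X./X.O/.XO]-1 (0,2)[..X/X.O/.XO]+1* (1,1)[.../XXO/.XO]-1 (2,0)[.../X.O/XXO]-1
p2 O@[..X/X.O/.XO]: (0,0)[O.X/X.O/.XO]-1* (0,1)[.OX/X.O/.XO]-1 (1,1)[..X/XOO/.XO]-1 (2,0)[..X/X.O/OXO]-1
p3 X@[O.X/X.O/.XO]: (0,1)[OXX/X.O/.XO]-1 (1,1)[O.X/XXO/.XO]+1* (2,0)[O.X/X.O/XXO]-1
p4 O@[O.X/XXO/.XO]: (0,1)[OOX/XXO/.XO]-1* (2,0)[O.X/XXO/OXO]-1
p5 X@[OOX/XXO/.XO]: (2,0)[OOX/XXO/XXO]+1*
p6 O@[OOX/XXO/XXO] terminal -1; root [.../X.O/.XO] d6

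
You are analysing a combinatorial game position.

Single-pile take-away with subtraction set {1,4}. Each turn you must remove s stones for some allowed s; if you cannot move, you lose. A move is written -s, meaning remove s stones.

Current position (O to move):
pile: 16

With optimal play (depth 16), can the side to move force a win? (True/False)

p1 O@[16]: -1[15]+1* -4[12]+1
p2 X@[15]: -1[14]-1* -4[11]-1
p3 O@[14]: -1[13]-1 -4[10]+1*
p4 X@[10]: -1[9]-1* -4[6]-1
p5 O@[9]: -1[8]-1 -4[5]+1*
p6 X@[5]: -1[4]-1* -4[1]-1
p7 O@[4]: -1[3]-1 -4[0]+1*
p8 X@[0] terminal -1; root [16] d16

O winning at [16]: True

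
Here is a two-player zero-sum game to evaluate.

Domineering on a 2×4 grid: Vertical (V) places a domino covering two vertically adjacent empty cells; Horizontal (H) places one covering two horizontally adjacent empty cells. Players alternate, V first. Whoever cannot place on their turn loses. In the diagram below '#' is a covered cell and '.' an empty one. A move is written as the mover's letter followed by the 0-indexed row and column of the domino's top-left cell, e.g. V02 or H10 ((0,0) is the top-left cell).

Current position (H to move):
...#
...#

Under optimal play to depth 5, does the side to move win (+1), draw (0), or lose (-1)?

value(...#/...#, H) = +1

[...#/...#] H move#1: H00:+1/##.#/...#*, H01:+1/.###/...#, H10:+1/...#/##.#, H11:+1/...#/.###
[##.#/...#] V move#2: V02:-1/####/..##*
[####/..##] H move#3: H10:+1/####/####*
[####/####] end (terminal -1, V#4); searched ...#/...# to 5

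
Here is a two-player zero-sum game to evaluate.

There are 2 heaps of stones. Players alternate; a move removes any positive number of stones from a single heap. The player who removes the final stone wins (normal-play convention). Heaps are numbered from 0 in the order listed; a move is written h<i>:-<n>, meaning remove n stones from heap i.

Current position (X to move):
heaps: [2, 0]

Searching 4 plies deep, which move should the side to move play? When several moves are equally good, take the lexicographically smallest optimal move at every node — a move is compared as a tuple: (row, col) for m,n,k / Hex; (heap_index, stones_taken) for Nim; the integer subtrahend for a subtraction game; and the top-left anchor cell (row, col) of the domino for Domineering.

X's best at [(2,0)]: h0:-2

p1 X@[(2,0)]: h0:-1[(1,0)]-1 h0:-2[(0,0)]+1*
p2 O@[(0,0)] terminal -1; root [(2,0)] d4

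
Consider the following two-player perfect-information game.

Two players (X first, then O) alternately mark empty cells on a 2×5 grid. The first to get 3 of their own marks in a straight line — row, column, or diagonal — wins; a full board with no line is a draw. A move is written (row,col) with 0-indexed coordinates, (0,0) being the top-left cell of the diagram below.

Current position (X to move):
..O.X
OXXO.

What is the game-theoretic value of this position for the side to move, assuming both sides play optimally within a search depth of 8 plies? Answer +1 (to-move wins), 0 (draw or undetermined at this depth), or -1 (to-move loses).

value(..O.X/OXXO., X) = 0

p1 X@[..O.X/OXXO.]: (0,0)[X.O.X/OXXO.]+0* (0,1)[.XO.X/OXXO.]+0 (0,3)[..OXX/OXXO.]+0 (1,4)[..O.X/OXXOX]-1
p2 O@[X.O.X/OXXO.]: (0,1)[XOO.X/OXXO.]+0* (0,3)[X.OOX/OXXO.]+0 (1,4)[X.O.X/OXXOO]+0
p3 X@[XOO.X/OXXO.]: (0,3)[XOOXX/OXXO.]+0* (1,4)[XOO.X/OXXOX]-1
p4 O@[XOOXX/OXXO.]: (1,4)[XOOXX/OXXOO]+0*
p5 X@[XOOXX/OXXOO] terminal +0; root [..O.X/OXXO.] d8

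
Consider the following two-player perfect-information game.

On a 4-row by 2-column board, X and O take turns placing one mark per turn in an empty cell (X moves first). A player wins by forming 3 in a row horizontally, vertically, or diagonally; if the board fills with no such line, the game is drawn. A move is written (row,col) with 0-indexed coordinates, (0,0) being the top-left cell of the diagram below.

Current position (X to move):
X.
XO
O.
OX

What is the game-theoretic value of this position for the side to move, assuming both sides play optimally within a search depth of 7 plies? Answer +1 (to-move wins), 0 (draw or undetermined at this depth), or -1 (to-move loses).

p1 X@[X./XO/O./OX]: (0,1)[XX/XO/O./OX]+0* (2,1)[X./XO/OX/OX]+0
p2 O@[XX/XO/O./OX]: (2,1)[XX/XO/OO/OX]+0*
p3 X@[XX/XO/OO/OX] terminal +0; root [X./XO/O./OX] d7

value(X./XO/O./OX, X) = 0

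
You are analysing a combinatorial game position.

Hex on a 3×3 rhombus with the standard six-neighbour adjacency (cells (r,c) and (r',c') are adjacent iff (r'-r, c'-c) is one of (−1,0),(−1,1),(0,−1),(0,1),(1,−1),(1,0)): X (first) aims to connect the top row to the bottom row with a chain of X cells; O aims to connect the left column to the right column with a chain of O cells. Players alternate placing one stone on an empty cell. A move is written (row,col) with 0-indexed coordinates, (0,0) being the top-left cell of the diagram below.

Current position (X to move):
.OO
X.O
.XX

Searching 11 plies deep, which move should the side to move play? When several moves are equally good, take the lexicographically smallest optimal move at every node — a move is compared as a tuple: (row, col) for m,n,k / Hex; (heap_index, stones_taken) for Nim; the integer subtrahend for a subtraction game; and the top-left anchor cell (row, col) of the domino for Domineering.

X's best at [.OO/X.O/.XX]: (0,0)

[.OO/X.O/.XX] X move#1: (0,0):+1/XOO/X.O/.XX*, (1,1):-1/.OO/XXO/.XX, (2,0):-1/.OO/X.O/XXX
[XOO/X.O/.XX] O move#2: (1,1):-1/XOO/XOO/.XX*, (2,0):-1/XOO/X.O/OXX
[XOO/XOO/.XX] X move#3: (2,0):+1/XOO/XOO/XXX*
[XOO/XOO/XXX] end (terminal -1, O#4); searched .OO/X.O/.XX to 11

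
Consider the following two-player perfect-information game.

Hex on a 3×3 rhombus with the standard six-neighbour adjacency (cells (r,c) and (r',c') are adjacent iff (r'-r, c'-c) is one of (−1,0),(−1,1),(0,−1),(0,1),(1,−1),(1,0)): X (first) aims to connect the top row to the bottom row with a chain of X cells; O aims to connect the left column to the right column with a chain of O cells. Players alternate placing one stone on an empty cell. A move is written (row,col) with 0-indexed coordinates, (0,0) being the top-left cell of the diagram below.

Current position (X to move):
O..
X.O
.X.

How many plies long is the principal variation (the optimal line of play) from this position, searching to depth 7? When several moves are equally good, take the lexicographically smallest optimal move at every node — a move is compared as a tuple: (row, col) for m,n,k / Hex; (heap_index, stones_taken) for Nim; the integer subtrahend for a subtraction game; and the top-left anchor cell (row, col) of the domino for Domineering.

PV length from [O../X.O/.X.]: 3 plies

[O../X.O/.X.] X move#1: (0,1):+1/OX./X.O/.X.*, (0,2):-1/O.X/X.O/.X., (1,1):+1/O../XXO/.X., (2,0):-1/O../X.O/XX., (2,2):-1/O../X.O/.XX
[OX./X.O/.X.] O move#2: (0,2):-1/OXO/X.O/.X.*, (1,1):-1/OX./XOO/.X., (2,0):-1/OX./X.O/OX., (2,2):-1/OX./X.O/.XO
[OXO/X.O/.X.] X move#3: (1,1):+1/OXO/XXO/.X.*, (2,0):+1/OXO/X.O/XX., (2,2):+1/OXO/X.O/.XX
[OXO/XXO/.X.] end (terminal -1, O#4); searched O../X.O/.X. to 7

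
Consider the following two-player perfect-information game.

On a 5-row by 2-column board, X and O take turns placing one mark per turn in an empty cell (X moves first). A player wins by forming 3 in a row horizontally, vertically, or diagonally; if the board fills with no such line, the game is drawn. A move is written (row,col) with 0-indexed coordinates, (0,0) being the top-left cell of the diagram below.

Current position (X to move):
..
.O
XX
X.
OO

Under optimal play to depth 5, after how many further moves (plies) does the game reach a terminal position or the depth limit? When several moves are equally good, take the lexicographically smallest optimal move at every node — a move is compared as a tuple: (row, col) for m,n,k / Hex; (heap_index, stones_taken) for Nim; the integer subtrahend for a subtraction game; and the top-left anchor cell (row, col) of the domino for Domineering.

p1 X@[../.O/XX/X./OO]: (0,0)[X./.O/XX/X./OO]+0 (0,1)[.X/.O/XX/X./OO]+0 (1,0)[../XO/XX/X./OO]+1* (3,1)[../.O/XX/XX/OO]+0
p2 O@[../XO/XX/X./OO] terminal -1; root [../.O/XX/X./OO] d5

PV length from [../.O/XX/X./OO]: 1 ply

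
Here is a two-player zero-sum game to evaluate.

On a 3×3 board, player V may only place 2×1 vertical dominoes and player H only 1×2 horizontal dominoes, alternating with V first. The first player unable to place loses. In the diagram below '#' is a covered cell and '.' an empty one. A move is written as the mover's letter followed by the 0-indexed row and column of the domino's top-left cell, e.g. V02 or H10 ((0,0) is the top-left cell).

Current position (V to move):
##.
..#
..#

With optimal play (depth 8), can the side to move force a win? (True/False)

V winning at [##./..#/..#]: True

ply 1, V at ##./..#/..# | V10=+1→##./#.#/#.#*; V11=+1→##./.##/.##
ply 2: ##./#.#/#.# is terminal -1 (H); from ##./..#/..# depth 8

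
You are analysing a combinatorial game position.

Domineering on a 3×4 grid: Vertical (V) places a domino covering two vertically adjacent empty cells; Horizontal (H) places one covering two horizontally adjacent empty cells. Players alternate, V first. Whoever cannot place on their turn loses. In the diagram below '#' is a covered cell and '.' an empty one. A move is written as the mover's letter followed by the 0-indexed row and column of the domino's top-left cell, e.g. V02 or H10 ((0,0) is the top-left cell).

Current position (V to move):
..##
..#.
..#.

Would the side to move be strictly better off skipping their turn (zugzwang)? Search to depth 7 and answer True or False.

p1 V@[..##/..#./..#.]: V00[#.##/#.#./..#.]+1* V01[.###/.##./..#.]+1 V10[..##/#.#./#.#.]+1 V11[..##/.##./.##.]+1 V13[..##/..##/..##]-1
p2 H@[#.##/#.#./..#.]: H20[#.##/#.#./###.]-1*
p3 V@[#.##/#.#./###.]: V01[####/###./###.]+1* V13[#.##/#.##/####]+1
p4 H@[####/###./###.] terminal -1; root [..##/..#./..#.] d7
pass branch (H moves first from the same position):
  | p1 H@[..##/..#./..#.]: H00[####/..#./..#.]-1 H10[..##/###./..#.]+1* H20[..##/..#./###.]-1
  | p2 V@[..##/###./..#.]: V13[..##/####/..##]-1*
  | p3 H@[..##/####/..##]: H00[####/####/..##]+1* H20[..##/####/####]+1
  | p4 V@[####/####/..##] terminal -1; root [..##/..#./..#.] d7
V moving scores +1; V passing scores -1

zugzwang(..##/..#./..#., V) = False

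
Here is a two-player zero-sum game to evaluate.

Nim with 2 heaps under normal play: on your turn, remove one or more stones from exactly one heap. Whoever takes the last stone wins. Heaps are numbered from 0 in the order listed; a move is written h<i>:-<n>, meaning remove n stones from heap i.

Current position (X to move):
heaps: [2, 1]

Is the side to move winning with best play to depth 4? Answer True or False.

X winning at [(2,1)]: True

ply 1, X at (2,1) | h0:-1=+1→(1,1)*; h0:-2=-1→(0,1); h1:-1=-1→(2,0)
ply 2, O at (1,1) | h0:-1=-1→(0,1)*; h1:-1=-1→(1,0)
ply 3, X at (0,1) | h1:-1=+1→(0,0)*
ply 4: (0,0) is terminal -1 (O); from (2,1) depth 4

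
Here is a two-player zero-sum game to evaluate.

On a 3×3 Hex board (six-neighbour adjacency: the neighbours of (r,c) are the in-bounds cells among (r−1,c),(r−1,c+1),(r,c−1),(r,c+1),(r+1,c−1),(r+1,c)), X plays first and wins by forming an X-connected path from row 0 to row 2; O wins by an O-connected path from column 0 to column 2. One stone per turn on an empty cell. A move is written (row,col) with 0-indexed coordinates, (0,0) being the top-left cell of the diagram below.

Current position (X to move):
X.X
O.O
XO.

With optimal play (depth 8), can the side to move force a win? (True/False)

X winning at [X.X/O.O/XO.]: True

p1 X@[X.X/O.O/XO.]: (0,1)[XXX/O.O/XO.]-1 (1,1)[X.X/OXO/XO.]+1* (2,2)[X.X/O.O/XOX]-1
p2 O@[X.X/OXO/XO.] terminal -1; root [X.X/O.O/XO.] d8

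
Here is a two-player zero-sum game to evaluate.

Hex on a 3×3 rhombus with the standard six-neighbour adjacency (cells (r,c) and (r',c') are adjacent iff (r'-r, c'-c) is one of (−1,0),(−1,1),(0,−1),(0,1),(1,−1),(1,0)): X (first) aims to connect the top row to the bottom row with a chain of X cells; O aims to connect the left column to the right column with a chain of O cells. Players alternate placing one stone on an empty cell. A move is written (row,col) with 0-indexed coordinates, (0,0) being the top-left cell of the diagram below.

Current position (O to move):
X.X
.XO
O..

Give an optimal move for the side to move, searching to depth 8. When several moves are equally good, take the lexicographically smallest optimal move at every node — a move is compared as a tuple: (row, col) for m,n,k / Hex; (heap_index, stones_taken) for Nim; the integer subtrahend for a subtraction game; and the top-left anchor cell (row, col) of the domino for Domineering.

O's best at [X.X/.XO/O..]: (2,1)

[X.X/.XO/O..] O move#1: (0,1):-1/XOX/.XO/O.., (1,0):-1/X.X/OXO/O.., (2,1):+1/X.X/.XO/OO.*, (2,2):-1/X.X/.XO/O.O
[X.X/.XO/OO.] end (terminal -1, X#2); searched X.X/.XO/O.. to 8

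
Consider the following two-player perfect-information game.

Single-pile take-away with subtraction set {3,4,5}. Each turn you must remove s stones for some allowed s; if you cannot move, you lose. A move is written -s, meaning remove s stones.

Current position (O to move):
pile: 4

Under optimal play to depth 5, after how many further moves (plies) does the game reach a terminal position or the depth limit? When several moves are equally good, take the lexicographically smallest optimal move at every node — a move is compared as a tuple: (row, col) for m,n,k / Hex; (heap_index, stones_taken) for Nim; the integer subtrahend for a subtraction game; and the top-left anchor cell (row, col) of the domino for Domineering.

ply 1, O at 4 | -3=+1→1*; -4=+1→0
ply 2: 1 is terminal -1 (X); from 4 depth 5

PV length from [4]: 1 ply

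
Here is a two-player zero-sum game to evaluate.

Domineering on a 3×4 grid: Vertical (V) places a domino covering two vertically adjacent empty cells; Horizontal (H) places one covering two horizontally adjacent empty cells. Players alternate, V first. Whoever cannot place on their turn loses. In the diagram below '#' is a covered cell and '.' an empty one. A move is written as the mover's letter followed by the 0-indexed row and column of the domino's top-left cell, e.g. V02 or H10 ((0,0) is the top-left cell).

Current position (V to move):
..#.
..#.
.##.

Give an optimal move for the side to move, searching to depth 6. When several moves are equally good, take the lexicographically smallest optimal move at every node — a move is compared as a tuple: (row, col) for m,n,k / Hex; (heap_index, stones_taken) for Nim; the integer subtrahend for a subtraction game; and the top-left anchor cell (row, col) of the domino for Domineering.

ply 1, V at ..#./..#./.##. | V00=+1→#.#./#.#./.##.*; V01=+1→.##./.##./.##.; V03=-1→..##/..##/.##.; V10=+1→..#./#.#./###.; V13=-1→..#./..##/.###
ply 2: #.#./#.#./.##. is terminal -1 (H); from ..#./..#./.##. depth 6

V's best at [..#./..#./.##.]: V00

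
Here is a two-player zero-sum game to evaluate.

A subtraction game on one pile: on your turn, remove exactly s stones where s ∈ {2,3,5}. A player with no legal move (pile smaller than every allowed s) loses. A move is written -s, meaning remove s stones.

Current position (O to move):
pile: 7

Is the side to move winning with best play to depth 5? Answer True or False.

[7] O move#1: -2:-1/5*, -3:-1/4, -5:-1/2
[5] X move#2: -2:-1/3, -3:-1/2, -5:+1/0*
[0] end (terminal -1, O#3); searched 7 to 5

O winning at [7]: False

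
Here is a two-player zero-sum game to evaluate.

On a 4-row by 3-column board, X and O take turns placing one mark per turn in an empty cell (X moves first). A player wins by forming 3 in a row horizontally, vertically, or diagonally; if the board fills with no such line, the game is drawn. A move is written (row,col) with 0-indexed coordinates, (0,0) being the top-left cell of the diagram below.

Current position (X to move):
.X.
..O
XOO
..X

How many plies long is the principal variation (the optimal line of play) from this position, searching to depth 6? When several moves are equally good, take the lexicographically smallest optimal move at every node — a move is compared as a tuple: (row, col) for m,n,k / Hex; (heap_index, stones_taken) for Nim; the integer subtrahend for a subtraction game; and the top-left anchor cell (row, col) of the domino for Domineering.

ply 1, X at .X./..O/XOO/..X | (0,0)=-1→XX./..O/XOO/..X*; (0,2)=-1→.XX/..O/XOO/..X; (1,0)=-1→.X./X.O/XOO/..X; (1,1)=-1→.X./.XO/XOO/..X; (3,0)=-1→.X./..O/XOO/X.X; (3,1)=-1→.X./..O/XOO/.XX
ply 2, O at XX./..O/XOO/..X | (0,2)=+1→XXO/..O/XOO/..X*; (1,0)=-1→XX./O.O/XOO/..X; (1,1)=-1→XX./.OO/XOO/..X; (3,0)=+1→XX./..O/XOO/O.X; (3,1)=-1→XX./..O/XOO/.OX
ply 3: XXO/..O/XOO/..X is terminal -1 (X); from .X./..O/XOO/..X depth 6

PV length from [.X./..O/XOO/..X]: 2 plies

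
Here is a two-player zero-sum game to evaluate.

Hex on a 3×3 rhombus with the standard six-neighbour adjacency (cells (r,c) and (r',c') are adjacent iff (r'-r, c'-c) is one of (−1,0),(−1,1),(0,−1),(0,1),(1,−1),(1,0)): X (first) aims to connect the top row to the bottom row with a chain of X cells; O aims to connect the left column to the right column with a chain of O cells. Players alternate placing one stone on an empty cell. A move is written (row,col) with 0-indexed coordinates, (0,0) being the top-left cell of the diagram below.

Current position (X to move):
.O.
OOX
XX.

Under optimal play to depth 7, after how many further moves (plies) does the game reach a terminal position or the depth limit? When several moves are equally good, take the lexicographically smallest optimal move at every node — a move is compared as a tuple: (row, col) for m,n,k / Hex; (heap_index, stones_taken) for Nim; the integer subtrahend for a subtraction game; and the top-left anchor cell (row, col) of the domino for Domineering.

p1 X@[.O./OOX/XX.]: (0,0)[XO./OOX/XX.]-1 (0,2)[.OX/OOX/XX.]+1* (2,2)[.O./OOX/XXX]-1
p2 O@[.OX/OOX/XX.] terminal -1; root [.O./OOX/XX.] d7

PV length from [.O./OOX/XX.]: 1 ply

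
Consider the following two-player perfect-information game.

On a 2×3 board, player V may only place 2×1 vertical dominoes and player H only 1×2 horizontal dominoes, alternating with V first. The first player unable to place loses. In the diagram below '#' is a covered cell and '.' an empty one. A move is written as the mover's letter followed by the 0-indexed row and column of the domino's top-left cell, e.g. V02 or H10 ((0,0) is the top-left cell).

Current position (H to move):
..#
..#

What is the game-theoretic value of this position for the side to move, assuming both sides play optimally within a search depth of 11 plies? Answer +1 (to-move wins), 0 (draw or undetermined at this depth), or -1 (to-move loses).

p1 H@[..#/..#]: H00[###/..#]+1* H10[..#/###]+1
p2 V@[###/..#] terminal -1; root [..#/..#] d11

value(..#/..#, H) = +1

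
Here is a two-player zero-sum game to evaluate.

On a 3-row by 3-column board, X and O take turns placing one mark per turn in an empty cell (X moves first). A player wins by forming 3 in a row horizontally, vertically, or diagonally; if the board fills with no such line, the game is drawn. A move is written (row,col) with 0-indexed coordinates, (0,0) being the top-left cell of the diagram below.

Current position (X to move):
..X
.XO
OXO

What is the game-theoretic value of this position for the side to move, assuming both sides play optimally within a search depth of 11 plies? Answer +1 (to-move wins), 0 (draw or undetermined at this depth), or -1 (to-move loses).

value(..X/.XO/OXO, X) = +1

[..X/.XO/OXO] X move#1: (0,0):+0/X.X/.XO/OXO, (0,1):+1/.XX/.XO/OXO*, (1,0):+0/..X/XXO/OXO
[.XX/.XO/OXO] end (terminal -1, O#2); searched ..X/.XO/OXO to 11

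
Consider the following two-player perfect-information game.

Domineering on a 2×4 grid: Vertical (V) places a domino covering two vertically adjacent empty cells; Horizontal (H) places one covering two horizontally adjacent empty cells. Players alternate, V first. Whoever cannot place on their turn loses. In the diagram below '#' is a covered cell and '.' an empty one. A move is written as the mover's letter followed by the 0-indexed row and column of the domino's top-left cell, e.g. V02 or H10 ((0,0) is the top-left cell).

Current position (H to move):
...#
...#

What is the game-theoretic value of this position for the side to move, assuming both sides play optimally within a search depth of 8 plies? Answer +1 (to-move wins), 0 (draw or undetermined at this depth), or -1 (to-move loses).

p1 H@[...#/...#]: H00[##.#/...#]+1* H01[.###/...#]+1 H10[...#/##.#]+1 H11[...#/.###]+1
p2 V@[##.#/...#]: V02[####/..##]-1*
p3 H@[####/..##]: H10[####/####]+1*
p4 V@[####/####] terminal -1; root [...#/...#] d8

value(...#/...#, H) = +1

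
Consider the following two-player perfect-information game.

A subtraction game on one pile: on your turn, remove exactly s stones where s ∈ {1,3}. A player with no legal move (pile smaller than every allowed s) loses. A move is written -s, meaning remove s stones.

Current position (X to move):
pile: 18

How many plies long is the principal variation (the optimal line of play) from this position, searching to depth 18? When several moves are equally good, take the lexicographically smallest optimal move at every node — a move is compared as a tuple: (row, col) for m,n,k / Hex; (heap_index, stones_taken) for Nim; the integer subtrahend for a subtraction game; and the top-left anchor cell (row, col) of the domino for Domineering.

PV length from [18]: 18 plies

ply 1, X at 18 | -1=-1→17*; -3=-1→15
ply 2, O at 17 | -1=+1→16*; -3=+1→14
ply 3, X at 16 | -1=-1→15*; -3=-1→13
ply 4, O at 15 | -1=+1→14*; -3=+1→12
ply 5, X at 14 | -1=-1→13*; -3=-1→11
ply 6, O at 13 | -1=+1→12*; -3=+1→10
ply 7, X at 12 | -1=-1→11*; -3=-1→9
ply 8, O at 11 | -1=+1→10*; -3=+1→8
ply 9, X at 10 | -1=-1→9*; -3=-1→7
ply 10, O at 9 | -1=+1→8*; -3=+1→6
ply 11, X at 8 | -1=-1→7*; -3=-1→5
ply 12, O at 7 | -1=+1→6*; -3=+1→4
ply 13, X at 6 | -1=-1→5*; -3=-1→3
ply 14, O at 5 | -1=+1→4*; -3=+1→2
ply 15, X at 4 | -1=-1→3*; -3=-1→1
ply 16, O at 3 | -1=+1→2*; -3=+1→0
ply 17, X at 2 | -1=-1→1*
ply 18, O at 1 | -1=+1→0*
ply 19: 0 is terminal -1 (X); from 18 depth 18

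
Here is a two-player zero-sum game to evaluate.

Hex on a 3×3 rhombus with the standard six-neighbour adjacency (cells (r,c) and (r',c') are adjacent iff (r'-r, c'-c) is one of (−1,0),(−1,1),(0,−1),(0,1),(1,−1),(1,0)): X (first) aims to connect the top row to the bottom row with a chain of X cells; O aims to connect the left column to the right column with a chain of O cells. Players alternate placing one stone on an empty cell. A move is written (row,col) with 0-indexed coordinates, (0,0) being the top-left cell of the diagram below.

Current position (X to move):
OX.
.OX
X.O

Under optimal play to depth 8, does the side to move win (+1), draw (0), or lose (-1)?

value(OX./.OX/X.O, X) = +1

p1 X@[OX./.OX/X.O]: (0,2)[OXX/.OX/X.O]+1* (1,0)[OX./XOX/X.O]+1 (2,1)[OX./.OX/XXO]+1
p2 O@[OXX/.OX/X.O]: (1,0)[OXX/OOX/X.O]-1* (2,1)[OXX/.OX/XOO]-1
p3 X@[OXX/OOX/X.O]: (2,1)[OXX/OOX/XXO]+1*
p4 O@[OXX/OOX/XXO] terminal -1; root [OX./.OX/X.O] d8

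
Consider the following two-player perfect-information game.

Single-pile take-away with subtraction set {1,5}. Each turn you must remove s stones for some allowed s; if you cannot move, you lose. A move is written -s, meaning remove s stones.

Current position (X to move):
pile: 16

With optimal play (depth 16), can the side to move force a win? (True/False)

[16] X move#1: -1:-1/15*, -5:-1/11
[15] O move#2: -1:+1/14*, -5:+1/10
[14] X move#3: -1:-1/13*, -5:-1/9
[13] O move#4: -1:+1/12*, -5:+1/8
[12] X move#5: -1:-1/11*, -5:-1/7
[11] O move#6: -1:+1/10*, -5:+1/6
[10] X move#7: -1:-1/9*, -5:-1/5
[9] O move#8: -1:+1/8*, -5:+1/4
[8] X move#9: -1:-1/7*, -5:-1/3
[7] O move#10: -1:+1/6*, -5:+1/2
[6] X move#11: -1:-1/5*, -5:-1/1
[5] O move#12: -1:+1/4*, -5:+1/0
[4] X move#13: -1:-1/3*
[3] O move#14: -1:+1/2*
[2] X move#15: -1:-1/1*
[1] O move#16: -1:+1/0*
[0] end (terminal -1, X#17); searched 16 to 16

X winning at [16]: False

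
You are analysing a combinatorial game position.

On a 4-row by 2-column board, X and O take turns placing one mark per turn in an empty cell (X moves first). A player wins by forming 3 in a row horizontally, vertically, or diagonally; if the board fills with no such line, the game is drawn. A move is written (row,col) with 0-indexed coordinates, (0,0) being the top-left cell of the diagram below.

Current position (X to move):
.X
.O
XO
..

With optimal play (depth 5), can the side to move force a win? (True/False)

ply 1, X at .X/.O/XO/.. | (0,0)=-1→XX/.O/XO/..; (1,0)=-1→.X/XO/XO/..; (3,0)=-1→.X/.O/XO/X.; (3,1)=+0→.X/.O/XO/.X*
ply 2, O at .X/.O/XO/.X | (0,0)=+0→OX/.O/XO/.X*; (1,0)=+0→.X/OO/XO/.X; (3,0)=+0→.X/.O/XO/OX
ply 3, X at OX/.O/XO/.X | (1,0)=+0→OX/XO/XO/.X*; (3,0)=+0→OX/.O/XO/XX
ply 4, O at OX/XO/XO/.X | (3,0)=+0→OX/XO/XO/OX*
ply 5: OX/XO/XO/OX is terminal +0 (X); from .X/.O/XO/.. depth 5

X winning at [.X/.O/XO/..]: False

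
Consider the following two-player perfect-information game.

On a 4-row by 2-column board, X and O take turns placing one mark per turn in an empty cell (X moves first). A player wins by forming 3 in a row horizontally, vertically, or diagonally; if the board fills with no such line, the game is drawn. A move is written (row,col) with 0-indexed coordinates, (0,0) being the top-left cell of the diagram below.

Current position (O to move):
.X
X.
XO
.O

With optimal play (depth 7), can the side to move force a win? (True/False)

p1 O@[.X/X./XO/.O]: (0,0)[OX/X./XO/.O]-1 (1,1)[.X/XO/XO/.O]+1* (3,0)[.X/X./XO/OO]-1
p2 X@[.X/XO/XO/.O] terminal -1; root [.X/X./XO/.O] d7

O winning at [.X/X./XO/.O]: True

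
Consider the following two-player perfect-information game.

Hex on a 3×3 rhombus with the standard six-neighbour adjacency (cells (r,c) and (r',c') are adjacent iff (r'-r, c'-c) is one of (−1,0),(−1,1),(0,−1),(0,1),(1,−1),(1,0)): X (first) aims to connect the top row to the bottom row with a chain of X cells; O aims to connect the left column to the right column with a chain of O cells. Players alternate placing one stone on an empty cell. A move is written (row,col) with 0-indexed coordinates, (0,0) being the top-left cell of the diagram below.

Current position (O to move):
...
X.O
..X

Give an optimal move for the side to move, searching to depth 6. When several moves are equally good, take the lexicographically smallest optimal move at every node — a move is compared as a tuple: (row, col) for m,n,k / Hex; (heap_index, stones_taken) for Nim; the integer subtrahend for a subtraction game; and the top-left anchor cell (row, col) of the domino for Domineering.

ply 1, O at .../X.O/..X | (0,0)=-1→O../X.O/..X; (0,1)=-1→.O./X.O/..X; (0,2)=-1→..O/X.O/..X; (1,1)=-1→.../XOO/..X; (2,0)=+1→.../X.O/O.X*; (2,1)=-1→.../X.O/.OX
ply 2, X at .../X.O/O.X | (0,0)=-1→X../X.O/O.X*; (0,1)=-1→.X./X.O/O.X; (0,2)=-1→..X/X.O/O.X; (1,1)=-1→.../XXO/O.X; (2,1)=-1→.../X.O/OXX
ply 3, O at X../X.O/O.X | (0,1)=+1→XO./X.O/O.X*; (0,2)=+1→X.O/X.O/O.X; (1,1)=+1→X../XOO/O.X; (2,1)=+1→X../X.O/OOX
ply 4, X at XO./X.O/O.X | (0,2)=-1→XOX/X.O/O.X*; (1,1)=-1→XO./XXO/O.X; (2,1)=-1→XO./X.O/OXX
ply 5, O at XOX/X.O/O.X | (1,1)=+1→XOX/XOO/O.X*; (2,1)=+1→XOX/X.O/OOX
ply 6: XOX/XOO/O.X is terminal -1 (X); from .../X.O/..X depth 6

O's best at [.../X.O/..X]: (2,0)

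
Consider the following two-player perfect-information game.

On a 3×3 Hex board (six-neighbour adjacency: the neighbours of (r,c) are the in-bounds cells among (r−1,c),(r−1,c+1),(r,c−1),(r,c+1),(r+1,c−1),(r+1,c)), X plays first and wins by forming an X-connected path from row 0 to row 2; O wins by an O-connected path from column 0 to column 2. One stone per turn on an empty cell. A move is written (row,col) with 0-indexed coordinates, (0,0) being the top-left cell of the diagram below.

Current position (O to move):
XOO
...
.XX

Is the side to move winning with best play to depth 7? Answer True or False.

O winning at [XOO/.../.XX]: True

[XOO/.../.XX] O move#1: (1,0):+1/XOO/O../.XX*, (1,1):+1/XOO/.O./.XX, (1,2):-1/XOO/..O/.XX, (2,0):+1/XOO/.../OXX
[XOO/O../.XX] end (terminal -1, X#2); searched XOO/.../.XX to 7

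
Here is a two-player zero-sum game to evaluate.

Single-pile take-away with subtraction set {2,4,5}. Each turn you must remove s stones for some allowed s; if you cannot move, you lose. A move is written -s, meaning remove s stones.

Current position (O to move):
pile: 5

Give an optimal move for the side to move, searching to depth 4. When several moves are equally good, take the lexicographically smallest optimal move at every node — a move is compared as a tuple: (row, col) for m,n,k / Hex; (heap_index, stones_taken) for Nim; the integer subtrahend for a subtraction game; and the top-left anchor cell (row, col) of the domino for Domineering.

O's best at [5]: -4

p1 O@[5]: -2[3]-1 -4[1]+1* -5[0]+1
p2 X@[1] terminal -1; root [5] d4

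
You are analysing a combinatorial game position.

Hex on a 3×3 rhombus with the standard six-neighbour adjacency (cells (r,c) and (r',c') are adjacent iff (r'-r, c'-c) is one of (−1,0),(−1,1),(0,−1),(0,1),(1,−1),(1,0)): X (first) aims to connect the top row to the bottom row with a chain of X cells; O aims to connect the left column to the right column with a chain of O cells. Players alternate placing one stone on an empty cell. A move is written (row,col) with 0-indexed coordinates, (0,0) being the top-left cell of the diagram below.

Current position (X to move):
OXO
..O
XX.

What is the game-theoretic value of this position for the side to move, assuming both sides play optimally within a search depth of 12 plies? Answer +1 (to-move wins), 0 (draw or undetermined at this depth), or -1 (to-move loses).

[OXO/..O/XX.] X move#1: (1,0):+1/OXO/X.O/XX.*, (1,1):+1/OXO/.XO/XX., (2,2):+1/OXO/..O/XXX
[OXO/X.O/XX.] end (terminal -1, O#2); searched OXO/..O/XX. to 12

value(OXO/..O/XX., X) = +1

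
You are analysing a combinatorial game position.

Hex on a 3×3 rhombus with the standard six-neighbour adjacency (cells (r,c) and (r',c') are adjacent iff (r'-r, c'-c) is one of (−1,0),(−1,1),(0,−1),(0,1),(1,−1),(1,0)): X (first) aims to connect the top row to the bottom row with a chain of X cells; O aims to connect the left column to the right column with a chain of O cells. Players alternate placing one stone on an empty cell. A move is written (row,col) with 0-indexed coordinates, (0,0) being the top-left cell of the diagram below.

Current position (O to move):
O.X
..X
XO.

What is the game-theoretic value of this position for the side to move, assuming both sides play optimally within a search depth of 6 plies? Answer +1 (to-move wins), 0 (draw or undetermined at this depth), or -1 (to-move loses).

value(O.X/..X/XO., O) = -1

ply 1, O at O.X/..X/XO. | (0,1)=-1→OOX/..X/XO.*; (1,0)=-1→O.X/O.X/XO.; (1,1)=-1→O.X/.OX/XO.; (2,2)=-1→O.X/..X/XOO
ply 2, X at OOX/..X/XO. | (1,0)=+1→OOX/X.X/XO.*; (1,1)=+1→OOX/.XX/XO.; (2,2)=+1→OOX/..X/XOX
ply 3, O at OOX/X.X/XO. | (1,1)=-1→OOX/XOX/XO.*; (2,2)=-1→OOX/X.X/XOO
ply 4, X at OOX/XOX/XO. | (2,2)=+1→OOX/XOX/XOX*
ply 5: OOX/XOX/XOX is terminal -1 (O); from O.X/..X/XO. depth 6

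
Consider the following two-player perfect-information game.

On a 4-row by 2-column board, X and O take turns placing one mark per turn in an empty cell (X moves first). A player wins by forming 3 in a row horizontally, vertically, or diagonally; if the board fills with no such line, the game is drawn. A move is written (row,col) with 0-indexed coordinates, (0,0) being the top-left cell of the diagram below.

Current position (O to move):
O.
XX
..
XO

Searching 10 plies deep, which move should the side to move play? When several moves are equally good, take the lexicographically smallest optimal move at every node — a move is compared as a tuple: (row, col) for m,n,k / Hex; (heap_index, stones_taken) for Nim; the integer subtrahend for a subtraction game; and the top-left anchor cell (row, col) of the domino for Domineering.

O's best at [O./XX/../XO]: (2,0)

p1 O@[O./XX/../XO]: (0,1)[OO/XX/../XO]-1 (2,0)[O./XX/O./XO]+0* (2,1)[O./XX/.O/XO]-1
p2 X@[O./XX/O./XO]: (0,1)[OX/XX/O./XO]+0* (2,1)[O./XX/OX/XO]+0
p3 O@[OX/XX/O./XO]: (2,1)[OX/XX/OO/XO]+0*
p4 X@[OX/XX/OO/XO] terminal +0; root [O./XX/../XO] d10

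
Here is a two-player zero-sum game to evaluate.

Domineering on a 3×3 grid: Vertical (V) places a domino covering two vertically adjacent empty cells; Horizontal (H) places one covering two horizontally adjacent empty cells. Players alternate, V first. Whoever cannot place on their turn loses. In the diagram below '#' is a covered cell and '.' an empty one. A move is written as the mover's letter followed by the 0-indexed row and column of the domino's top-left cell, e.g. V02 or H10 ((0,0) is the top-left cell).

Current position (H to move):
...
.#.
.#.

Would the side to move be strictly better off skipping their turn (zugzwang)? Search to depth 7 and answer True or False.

[.../.#./.#.] H move#1: H00:-1/##./.#./.#.*, H01:-1/.##/.#./.#.
[##./.#./.#.] V move#2: V02:+1/###/.##/.#.*, V10:+1/##./##./##., V12:+1/##./.##/.##
[###/.##/.#.] end (terminal -1, H#3); searched .../.#./.#. to 7
if H skipped the turn, V would face:
~ [.../.#./.#.] V move#1: V00:+1/#../##./.#.*, V02:+1/..#/.##/.#., V10:+1/.../##./##., V12:+1/.../.##/.##
~ [#../##./.#.] H move#2: H01:-1/###/##./.#.*
~ [###/##./.#.] V move#3: V12:+1/###/###/.##*
~ [###/###/.##] end (terminal -1, H#4); searched .../.#./.#. to 7
compare (H): move=-1 vs pass=-1

zugzwang(.../.#./.#., H) = False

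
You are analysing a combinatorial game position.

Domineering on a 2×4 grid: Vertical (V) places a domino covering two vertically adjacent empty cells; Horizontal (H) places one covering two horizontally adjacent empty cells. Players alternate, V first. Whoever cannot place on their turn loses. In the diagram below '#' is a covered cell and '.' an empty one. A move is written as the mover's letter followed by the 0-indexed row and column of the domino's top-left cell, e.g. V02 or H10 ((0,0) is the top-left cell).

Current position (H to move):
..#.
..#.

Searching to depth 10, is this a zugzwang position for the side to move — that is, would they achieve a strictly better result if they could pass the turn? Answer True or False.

zugzwang(..#./..#., H) = False

[..#./..#.] H move#1: H00:+1/###./..#.*, H10:+1/..#./###.
[###./..#.] V move#2: V03:-1/####/..##*
[####/..##] H move#3: H10:+1/####/####*
[####/####] end (terminal -1, V#4); searched ..#./..#. to 10
if H skipped the turn, V would face:
~ [..#./..#.] V move#1: V00:+1/#.#./#.#.*, V01:+1/.##./.##., V03:-1/..##/..##
~ [#.#./#.#.] end (terminal -1, H#2); searched ..#./..#. to 10
compare (H): move=+1 vs pass=-1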